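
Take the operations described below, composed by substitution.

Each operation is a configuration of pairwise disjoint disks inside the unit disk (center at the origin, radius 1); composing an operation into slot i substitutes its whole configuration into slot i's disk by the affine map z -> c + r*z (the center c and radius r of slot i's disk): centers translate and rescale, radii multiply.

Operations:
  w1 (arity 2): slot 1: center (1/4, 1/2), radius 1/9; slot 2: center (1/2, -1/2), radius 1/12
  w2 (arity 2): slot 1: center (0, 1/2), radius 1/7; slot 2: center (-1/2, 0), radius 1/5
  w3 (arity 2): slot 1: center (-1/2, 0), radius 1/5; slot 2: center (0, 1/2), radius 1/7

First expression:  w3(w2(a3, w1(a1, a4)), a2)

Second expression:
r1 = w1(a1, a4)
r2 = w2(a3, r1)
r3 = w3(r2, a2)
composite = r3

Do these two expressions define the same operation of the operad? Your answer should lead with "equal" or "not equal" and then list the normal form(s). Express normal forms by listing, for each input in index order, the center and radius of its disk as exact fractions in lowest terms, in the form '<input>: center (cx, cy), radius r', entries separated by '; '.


equal; the common form is a1: center (-59/100, 1/50), radius 1/225; a2: center (0, 1/2), radius 1/7; a3: center (-1/2, 1/10), radius 1/35; a4: center (-29/50, -1/50), radius 1/300

The first expression reduces to a1: center (-59/100, 1/50), radius 1/225; a2: center (0, 1/2), radius 1/7; a3: center (-1/2, 1/10), radius 1/35; a4: center (-29/50, -1/50), radius 1/300
The second expression reduces to a1: center (-59/100, 1/50), radius 1/225; a2: center (0, 1/2), radius 1/7; a3: center (-1/2, 1/10), radius 1/35; a4: center (-29/50, -1/50), radius 1/300
Identical normal forms: equal.


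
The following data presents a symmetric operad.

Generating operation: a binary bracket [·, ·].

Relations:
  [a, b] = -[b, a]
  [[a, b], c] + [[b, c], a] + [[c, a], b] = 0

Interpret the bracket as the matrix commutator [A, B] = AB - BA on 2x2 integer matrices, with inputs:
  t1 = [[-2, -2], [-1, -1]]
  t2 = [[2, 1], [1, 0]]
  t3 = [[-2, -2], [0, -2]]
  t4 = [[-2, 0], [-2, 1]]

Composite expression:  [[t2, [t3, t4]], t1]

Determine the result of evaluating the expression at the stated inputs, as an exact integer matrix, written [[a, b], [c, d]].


[[36, -44], [4, -36]]

[t3, t4] = [[4, -6], [0, -4]]
[t2, [t3, t4]] = [[6, -20], [8, -6]]
[[t2, [t3, t4]], t1] = [[36, -44], [4, -36]]


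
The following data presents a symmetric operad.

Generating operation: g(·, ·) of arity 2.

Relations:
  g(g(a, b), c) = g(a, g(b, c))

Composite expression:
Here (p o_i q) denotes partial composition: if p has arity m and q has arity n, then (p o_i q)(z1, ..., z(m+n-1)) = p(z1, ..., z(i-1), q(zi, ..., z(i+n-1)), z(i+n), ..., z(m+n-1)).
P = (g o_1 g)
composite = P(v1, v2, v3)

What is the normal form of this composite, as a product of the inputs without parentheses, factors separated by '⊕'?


v1 ⊕ v2 ⊕ v3

Key point: g is associative — brackets drop, the v-order remains.
g(v1, v2) collapses to v1 ⊕ v2
g(g(v1, v2), v3) collapses to v1 ⊕ v2 ⊕ v3


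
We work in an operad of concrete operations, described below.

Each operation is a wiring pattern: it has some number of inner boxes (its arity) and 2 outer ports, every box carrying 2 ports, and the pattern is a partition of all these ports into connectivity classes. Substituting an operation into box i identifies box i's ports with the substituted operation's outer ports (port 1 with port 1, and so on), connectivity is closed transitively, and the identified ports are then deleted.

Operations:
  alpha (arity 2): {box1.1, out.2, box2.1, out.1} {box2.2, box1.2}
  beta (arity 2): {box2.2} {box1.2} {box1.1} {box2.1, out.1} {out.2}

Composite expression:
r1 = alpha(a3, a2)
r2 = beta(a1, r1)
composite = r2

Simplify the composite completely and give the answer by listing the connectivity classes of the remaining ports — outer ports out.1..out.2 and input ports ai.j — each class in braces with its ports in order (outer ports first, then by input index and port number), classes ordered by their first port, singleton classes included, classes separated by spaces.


Treat the ports identified at beta as solder joints: merge, then drop.
the subtree at alpha composes to {out.1, out.2, a2.1, a3.1} {a2.2, a3.2} on (a3, a2); out.j = own outer ports
the subtree at beta composes to {out.1, a2.1, a3.1} {out.2} {a1.1} {a1.2} {a2.2, a3.2} on (a1, a3, a2); out.j = own outer ports

{out.1, a2.1, a3.1} {out.2} {a1.1} {a1.2} {a2.2, a3.2}


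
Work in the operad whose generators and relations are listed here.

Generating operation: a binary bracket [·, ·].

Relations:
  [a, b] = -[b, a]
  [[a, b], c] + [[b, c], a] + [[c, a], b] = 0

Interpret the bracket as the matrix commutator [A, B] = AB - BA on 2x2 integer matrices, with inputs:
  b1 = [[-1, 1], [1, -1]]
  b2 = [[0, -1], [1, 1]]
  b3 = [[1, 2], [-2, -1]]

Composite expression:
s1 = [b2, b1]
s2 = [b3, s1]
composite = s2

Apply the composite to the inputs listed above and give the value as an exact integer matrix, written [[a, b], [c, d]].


[[0, 6], [6, 0]]

[b2, b1] = [[-2, -1], [1, 2]]
[b3, [b2, b1]] = [[0, 6], [6, 0]]


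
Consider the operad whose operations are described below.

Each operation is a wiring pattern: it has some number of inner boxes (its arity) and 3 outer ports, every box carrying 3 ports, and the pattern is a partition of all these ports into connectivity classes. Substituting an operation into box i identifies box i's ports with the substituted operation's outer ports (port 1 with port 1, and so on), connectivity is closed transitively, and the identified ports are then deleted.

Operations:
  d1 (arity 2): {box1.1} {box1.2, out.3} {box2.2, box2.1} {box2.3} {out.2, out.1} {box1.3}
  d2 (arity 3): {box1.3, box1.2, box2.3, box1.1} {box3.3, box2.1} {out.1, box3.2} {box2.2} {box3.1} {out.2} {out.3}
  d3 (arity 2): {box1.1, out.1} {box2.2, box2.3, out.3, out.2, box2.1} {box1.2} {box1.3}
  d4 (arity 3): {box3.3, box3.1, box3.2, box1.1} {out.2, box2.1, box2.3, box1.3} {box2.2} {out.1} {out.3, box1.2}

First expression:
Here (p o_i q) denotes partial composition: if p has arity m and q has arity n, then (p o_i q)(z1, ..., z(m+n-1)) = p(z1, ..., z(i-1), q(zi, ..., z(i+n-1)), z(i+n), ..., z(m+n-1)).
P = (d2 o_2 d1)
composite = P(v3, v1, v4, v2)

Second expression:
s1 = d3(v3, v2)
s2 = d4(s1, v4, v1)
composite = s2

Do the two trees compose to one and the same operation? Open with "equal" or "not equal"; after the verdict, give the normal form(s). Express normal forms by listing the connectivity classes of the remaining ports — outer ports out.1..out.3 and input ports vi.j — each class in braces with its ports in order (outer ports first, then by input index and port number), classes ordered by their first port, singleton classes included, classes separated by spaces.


not equal; the first gives {out.1, v2.2} {out.2} {out.3} {v1.1} {v1.2, v3.1, v3.2, v3.3} {v1.3} {v2.1} {v2.3} {v4.1, v4.2} {v4.3} and the second {out.1} {out.2, out.3, v2.1, v2.2, v2.3, v4.1, v4.3} {v1.1, v1.2, v1.3, v3.1} {v3.2} {v3.3} {v4.2}

The first expression, normalized: {out.1, v2.2} {out.2} {out.3} {v1.1} {v1.2, v3.1, v3.2, v3.3} {v1.3} {v2.1} {v2.3} {v4.1, v4.2} {v4.3}
The second expression, normalized: {out.1} {out.2, out.3, v2.1, v2.2, v2.3, v4.1, v4.3} {v1.1, v1.2, v1.3, v3.1} {v3.2} {v3.3} {v4.2}
They disagree, so not equal.


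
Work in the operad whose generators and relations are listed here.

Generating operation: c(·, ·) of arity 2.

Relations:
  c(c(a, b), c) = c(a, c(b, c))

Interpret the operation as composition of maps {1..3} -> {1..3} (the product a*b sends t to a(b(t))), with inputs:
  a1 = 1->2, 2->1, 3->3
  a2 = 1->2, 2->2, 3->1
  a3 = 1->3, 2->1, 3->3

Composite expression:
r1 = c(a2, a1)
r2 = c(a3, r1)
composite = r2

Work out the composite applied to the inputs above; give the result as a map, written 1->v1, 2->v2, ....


1->1, 2->1, 3->3

c(a2, a1) = 1->2, 2->2, 3->1
c(a3, c(a2, a1)) = 1->1, 2->1, 3->3


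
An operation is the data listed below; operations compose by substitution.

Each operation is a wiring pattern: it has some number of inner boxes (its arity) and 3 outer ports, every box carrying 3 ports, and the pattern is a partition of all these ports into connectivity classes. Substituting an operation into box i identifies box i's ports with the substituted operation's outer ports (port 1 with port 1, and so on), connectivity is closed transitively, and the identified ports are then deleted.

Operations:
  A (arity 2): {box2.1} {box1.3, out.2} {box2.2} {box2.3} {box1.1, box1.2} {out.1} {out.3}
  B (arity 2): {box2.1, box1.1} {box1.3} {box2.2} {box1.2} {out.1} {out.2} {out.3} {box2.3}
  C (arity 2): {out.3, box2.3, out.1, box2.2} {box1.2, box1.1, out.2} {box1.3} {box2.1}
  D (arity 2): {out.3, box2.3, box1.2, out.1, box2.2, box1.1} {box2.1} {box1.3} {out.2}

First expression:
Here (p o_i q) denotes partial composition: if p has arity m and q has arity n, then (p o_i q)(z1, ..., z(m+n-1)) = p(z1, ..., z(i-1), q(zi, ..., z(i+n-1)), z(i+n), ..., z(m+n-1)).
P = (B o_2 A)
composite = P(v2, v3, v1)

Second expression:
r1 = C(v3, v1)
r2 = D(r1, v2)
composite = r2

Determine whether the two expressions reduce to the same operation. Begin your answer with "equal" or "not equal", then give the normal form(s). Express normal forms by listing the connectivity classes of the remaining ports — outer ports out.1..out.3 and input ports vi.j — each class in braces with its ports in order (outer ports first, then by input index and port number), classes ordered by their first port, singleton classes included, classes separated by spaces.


not equal — first {out.1} {out.2} {out.3} {v1.1} {v1.2} {v1.3} {v2.1} {v2.2} {v2.3} {v3.1, v3.2} {v3.3}, second {out.1, out.3, v1.2, v1.3, v2.2, v2.3, v3.1, v3.2} {out.2} {v1.1} {v2.1} {v3.3}

The first expression, normalized: {out.1} {out.2} {out.3} {v1.1} {v1.2} {v1.3} {v2.1} {v2.2} {v2.3} {v3.1, v3.2} {v3.3}
The second expression, normalized: {out.1, out.3, v1.2, v1.3, v2.2, v2.3, v3.1, v3.2} {out.2} {v1.1} {v2.1} {v3.3}
Distinct normal forms: not equal.


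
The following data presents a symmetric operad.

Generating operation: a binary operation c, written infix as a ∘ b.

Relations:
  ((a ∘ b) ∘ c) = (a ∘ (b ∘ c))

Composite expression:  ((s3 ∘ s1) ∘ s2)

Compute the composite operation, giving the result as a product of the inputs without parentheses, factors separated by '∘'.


s3 ∘ s1 ∘ s2

Associativity of c dissolves the nesting; only the s-input order survives.
(s3 ∘ s1) spells out as s3 ∘ s1
((s3 ∘ s1) ∘ s2) spells out as s3 ∘ s1 ∘ s2


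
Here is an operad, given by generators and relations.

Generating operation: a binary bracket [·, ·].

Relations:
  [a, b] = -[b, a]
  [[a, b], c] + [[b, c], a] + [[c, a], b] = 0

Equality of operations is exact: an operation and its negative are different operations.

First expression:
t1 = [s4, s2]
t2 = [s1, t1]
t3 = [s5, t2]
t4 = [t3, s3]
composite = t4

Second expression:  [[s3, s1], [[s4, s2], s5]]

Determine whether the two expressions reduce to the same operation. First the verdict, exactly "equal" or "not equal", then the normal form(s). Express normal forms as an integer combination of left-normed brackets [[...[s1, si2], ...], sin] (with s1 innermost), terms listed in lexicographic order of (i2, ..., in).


In normal form, the first expression is [[[[s1, s2], s4], s5], s3] - [[[[s1, s4], s2], s5], s3]
In normal form, the second expression is [[[[s1, s3], s2], s4], s5] - [[[[s1, s3], s4], s2], s5] - [[[[s1, s3], s5], s2], s4] + [[[[s1, s3], s5], s4], s2]
The forms do not match — not equal.

not equal; the first gives [[[[s1, s2], s4], s5], s3] - [[[[s1, s4], s2], s5], s3] and the second [[[[s1, s3], s2], s4], s5] - [[[[s1, s3], s4], s2], s5] - [[[[s1, s3], s5], s2], s4] + [[[[s1, s3], s5], s4], s2]


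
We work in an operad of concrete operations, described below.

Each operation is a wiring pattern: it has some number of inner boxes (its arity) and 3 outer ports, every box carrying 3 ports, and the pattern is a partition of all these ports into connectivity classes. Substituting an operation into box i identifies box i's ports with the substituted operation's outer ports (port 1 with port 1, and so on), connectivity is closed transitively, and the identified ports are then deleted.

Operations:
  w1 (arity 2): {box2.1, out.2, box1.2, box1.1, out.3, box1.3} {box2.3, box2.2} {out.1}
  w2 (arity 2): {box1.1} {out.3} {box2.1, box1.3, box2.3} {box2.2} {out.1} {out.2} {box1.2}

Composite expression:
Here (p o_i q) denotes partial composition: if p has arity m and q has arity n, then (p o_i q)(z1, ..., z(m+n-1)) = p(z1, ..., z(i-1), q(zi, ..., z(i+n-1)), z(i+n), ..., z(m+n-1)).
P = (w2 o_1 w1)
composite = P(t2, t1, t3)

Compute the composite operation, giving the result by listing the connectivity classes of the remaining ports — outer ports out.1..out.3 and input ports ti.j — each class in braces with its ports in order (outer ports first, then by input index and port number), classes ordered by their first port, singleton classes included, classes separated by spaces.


{out.1} {out.2} {out.3} {t1.1, t2.1, t2.2, t2.3, t3.1, t3.3} {t1.2, t1.3} {t3.2}

Connectivity passes through glued w2-boundaries; trace each wire chain.
composing w1 on (t2, t1), with out.j its own outer ports: {out.1} {out.2, out.3, t1.1, t2.1, t2.2, t2.3} {t1.2, t1.3}
composing w2 on (t2, t1, t3), with out.j its own outer ports: {out.1} {out.2} {out.3} {t1.1, t2.1, t2.2, t2.3, t3.1, t3.3} {t1.2, t1.3} {t3.2}


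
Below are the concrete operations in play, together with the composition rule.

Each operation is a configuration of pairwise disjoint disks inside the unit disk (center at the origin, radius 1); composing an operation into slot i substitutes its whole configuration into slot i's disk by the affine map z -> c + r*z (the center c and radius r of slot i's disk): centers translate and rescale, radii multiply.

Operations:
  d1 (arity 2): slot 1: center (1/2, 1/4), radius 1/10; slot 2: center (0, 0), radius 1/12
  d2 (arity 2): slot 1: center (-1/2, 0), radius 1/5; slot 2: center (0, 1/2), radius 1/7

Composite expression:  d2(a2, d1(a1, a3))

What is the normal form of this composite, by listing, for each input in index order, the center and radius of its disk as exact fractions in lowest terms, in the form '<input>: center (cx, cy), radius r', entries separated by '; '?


Each a-disk chains the slot maps above it in d2; radii multiply.
tracing a2 down its 1-map path: center (-1/2, 0), radius 1/5
tracing a1 down its 2-map path: center (1/14, 15/28), radius 1/70
tracing a3 down its 2-map path: center (0, 1/2), radius 1/84

a1: center (1/14, 15/28), radius 1/70; a2: center (-1/2, 0), radius 1/5; a3: center (0, 1/2), radius 1/84


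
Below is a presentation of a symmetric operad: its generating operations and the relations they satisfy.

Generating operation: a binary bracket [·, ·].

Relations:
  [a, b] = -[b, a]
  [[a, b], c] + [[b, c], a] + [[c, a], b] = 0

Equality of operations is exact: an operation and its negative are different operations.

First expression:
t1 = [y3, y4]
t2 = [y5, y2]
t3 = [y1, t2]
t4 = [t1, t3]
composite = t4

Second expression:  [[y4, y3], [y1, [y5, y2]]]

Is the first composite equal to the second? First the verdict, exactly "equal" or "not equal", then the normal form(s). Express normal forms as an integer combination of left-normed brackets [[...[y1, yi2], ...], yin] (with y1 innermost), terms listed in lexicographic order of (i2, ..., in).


not equal: they reduce to [[[[y1, y2], y5], y3], y4] - [[[[y1, y2], y5], y4], y3] - [[[[y1, y5], y2], y3], y4] + [[[[y1, y5], y2], y4], y3] and -[[[[y1, y2], y5], y3], y4] + [[[[y1, y2], y5], y4], y3] + [[[[y1, y5], y2], y3], y4] - [[[[y1, y5], y2], y4], y3]

The first expression reduces to [[[[y1, y2], y5], y3], y4] - [[[[y1, y2], y5], y4], y3] - [[[[y1, y5], y2], y3], y4] + [[[[y1, y5], y2], y4], y3]
The second expression reduces to -[[[[y1, y2], y5], y3], y4] + [[[[y1, y2], y5], y4], y3] + [[[[y1, y5], y2], y3], y4] - [[[[y1, y5], y2], y4], y3]
They disagree, so not equal.


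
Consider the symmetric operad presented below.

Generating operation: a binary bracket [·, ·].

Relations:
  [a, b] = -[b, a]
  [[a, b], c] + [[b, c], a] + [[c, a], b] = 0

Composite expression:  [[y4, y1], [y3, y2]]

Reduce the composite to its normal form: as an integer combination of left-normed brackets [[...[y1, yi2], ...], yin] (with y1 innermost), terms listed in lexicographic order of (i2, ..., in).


[[[y1, y4], y2], y3] - [[[y1, y4], y3], y2]

Expand each bracket as ab - ba; the y1-initial words give the coefficients.
Composite bracket: [[y4, y1], [y3, y2]]
Expanding via [a, b] = ab - ba: 8 signed words (2^3 = 8).
The y1-initial words carry the normal form:
  word y1y4y2y3 has sign +1, contributing +[[[y1, y4], y2], y3]
  word y1y4y3y2 has sign -1, contributing -[[[y1, y4], y3], y2]


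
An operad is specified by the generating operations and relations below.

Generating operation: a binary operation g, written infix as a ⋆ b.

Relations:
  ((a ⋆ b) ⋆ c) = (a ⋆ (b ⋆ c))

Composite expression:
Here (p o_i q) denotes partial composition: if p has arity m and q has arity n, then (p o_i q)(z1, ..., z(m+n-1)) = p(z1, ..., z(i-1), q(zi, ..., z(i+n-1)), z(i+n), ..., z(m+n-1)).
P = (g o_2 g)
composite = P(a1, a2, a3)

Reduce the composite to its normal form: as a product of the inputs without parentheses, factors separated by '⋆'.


a1 ⋆ a2 ⋆ a3


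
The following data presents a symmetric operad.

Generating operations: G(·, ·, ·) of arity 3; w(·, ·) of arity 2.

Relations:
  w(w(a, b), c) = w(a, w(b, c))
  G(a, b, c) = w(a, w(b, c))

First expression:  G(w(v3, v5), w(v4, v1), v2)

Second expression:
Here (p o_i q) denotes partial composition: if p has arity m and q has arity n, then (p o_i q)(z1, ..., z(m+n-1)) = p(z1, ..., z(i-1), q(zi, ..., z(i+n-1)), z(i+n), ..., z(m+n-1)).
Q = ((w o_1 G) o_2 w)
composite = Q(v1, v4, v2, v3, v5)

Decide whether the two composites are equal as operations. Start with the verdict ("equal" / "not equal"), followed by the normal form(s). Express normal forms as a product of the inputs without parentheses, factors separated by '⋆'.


not equal; the first gives v3 ⋆ v5 ⋆ v4 ⋆ v1 ⋆ v2 and the second v1 ⋆ v4 ⋆ v2 ⋆ v3 ⋆ v5

The first composite normalizes to v3 ⋆ v5 ⋆ v4 ⋆ v1 ⋆ v2
The second composite normalizes to v1 ⋆ v4 ⋆ v2 ⋆ v3 ⋆ v5
Distinct normal forms: not equal.


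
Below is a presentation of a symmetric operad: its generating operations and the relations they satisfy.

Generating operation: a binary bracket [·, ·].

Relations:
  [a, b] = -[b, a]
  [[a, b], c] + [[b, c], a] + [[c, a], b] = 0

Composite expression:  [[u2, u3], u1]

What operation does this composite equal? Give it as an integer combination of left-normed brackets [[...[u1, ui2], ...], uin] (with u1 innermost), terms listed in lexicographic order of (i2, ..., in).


-[[u1, u2], u3] + [[u1, u3], u2]

In the tensor algebra, words opening u1 carry the u1-anchored form.
Composite bracket: [[u2, u3], u1]
Applying ab - ba throughout gives 4 signed words (2^2 = 4).
Collect the words opening with u1:
  word u1u2u3 has sign -1, contributing -[[u1, u2], u3]
  word u1u3u2 has sign +1, contributing +[[u1, u3], u2]


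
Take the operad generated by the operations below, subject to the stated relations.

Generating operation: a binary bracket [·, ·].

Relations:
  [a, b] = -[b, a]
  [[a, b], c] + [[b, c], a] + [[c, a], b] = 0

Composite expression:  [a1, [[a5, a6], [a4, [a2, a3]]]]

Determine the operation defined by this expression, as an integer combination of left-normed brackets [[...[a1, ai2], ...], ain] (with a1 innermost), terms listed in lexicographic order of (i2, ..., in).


[[[[[a1, a2], a3], a4], a5], a6] - [[[[[a1, a2], a3], a4], a6], a5] - [[[[[a1, a3], a2], a4], a5], a6] + [[[[[a1, a3], a2], a4], a6], a5] - [[[[[a1, a4], a2], a3], a5], a6] + [[[[[a1, a4], a2], a3], a6], a5] + [[[[[a1, a4], a3], a2], a5], a6] - [[[[[a1, a4], a3], a2], a6], a5] - [[[[[a1, a5], a6], a2], a3], a4] + [[[[[a1, a5], a6], a3], a2], a4] + [[[[[a1, a5], a6], a4], a2], a3] - [[[[[a1, a5], a6], a4], a3], a2] + [[[[[a1, a6], a5], a2], a3], a4] - [[[[[a1, a6], a5], a3], a2], a4] - [[[[[a1, a6], a5], a4], a2], a3] + [[[[[a1, a6], a5], a4], a3], a2]

In the tensor algebra, words opening a1 carry the a1-anchored form.
Composite bracket: [a1, [[a5, a6], [a4, [a2, a3]]]]
Applying ab - ba throughout gives 32 signed words (2^5 = 32).
Keep just the words that open with a1:
  a1a2a3a4a5a6 appears with sign +1, giving the term +[[[[[a1, a2], a3], a4], a5], a6]
  a1a2a3a4a6a5 appears with sign -1, giving the term -[[[[[a1, a2], a3], a4], a6], a5]
  a1a3a2a4a5a6 appears with sign -1, giving the term -[[[[[a1, a3], a2], a4], a5], a6]
  a1a3a2a4a6a5 appears with sign +1, giving the term +[[[[[a1, a3], a2], a4], a6], a5]
  a1a4a2a3a5a6 appears with sign -1, giving the term -[[[[[a1, a4], a2], a3], a5], a6]
  a1a4a2a3a6a5 appears with sign +1, giving the term +[[[[[a1, a4], a2], a3], a6], a5]
  a1a4a3a2a5a6 appears with sign +1, giving the term +[[[[[a1, a4], a3], a2], a5], a6]
  a1a4a3a2a6a5 appears with sign -1, giving the term -[[[[[a1, a4], a3], a2], a6], a5]
  a1a5a6a2a3a4 appears with sign -1, giving the term -[[[[[a1, a5], a6], a2], a3], a4]
  a1a5a6a3a2a4 appears with sign +1, giving the term +[[[[[a1, a5], a6], a3], a2], a4]
  a1a5a6a4a2a3 appears with sign +1, giving the term +[[[[[a1, a5], a6], a4], a2], a3]
  a1a5a6a4a3a2 appears with sign -1, giving the term -[[[[[a1, a5], a6], a4], a3], a2]
  a1a6a5a2a3a4 appears with sign +1, giving the term +[[[[[a1, a6], a5], a2], a3], a4]
  a1a6a5a3a2a4 appears with sign -1, giving the term -[[[[[a1, a6], a5], a3], a2], a4]
  a1a6a5a4a2a3 appears with sign -1, giving the term -[[[[[a1, a6], a5], a4], a2], a3]
  a1a6a5a4a3a2 appears with sign +1, giving the term +[[[[[a1, a6], a5], a4], a3], a2]


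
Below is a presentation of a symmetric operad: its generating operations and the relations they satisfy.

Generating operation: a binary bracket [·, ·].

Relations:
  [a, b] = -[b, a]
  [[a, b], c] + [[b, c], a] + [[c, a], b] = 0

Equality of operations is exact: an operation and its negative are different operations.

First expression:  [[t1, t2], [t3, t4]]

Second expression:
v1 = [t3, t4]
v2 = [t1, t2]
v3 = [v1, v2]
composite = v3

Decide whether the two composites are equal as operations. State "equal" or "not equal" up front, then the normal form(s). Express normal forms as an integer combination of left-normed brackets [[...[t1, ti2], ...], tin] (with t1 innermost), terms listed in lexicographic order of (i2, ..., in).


not equal; the first gives [[[t1, t2], t3], t4] - [[[t1, t2], t4], t3] and the second -[[[t1, t2], t3], t4] + [[[t1, t2], t4], t3]

Reducing the first expression gives [[[t1, t2], t3], t4] - [[[t1, t2], t4], t3]
Reducing the second expression gives -[[[t1, t2], t3], t4] + [[[t1, t2], t4], t3]
Distinct normal forms: not equal.


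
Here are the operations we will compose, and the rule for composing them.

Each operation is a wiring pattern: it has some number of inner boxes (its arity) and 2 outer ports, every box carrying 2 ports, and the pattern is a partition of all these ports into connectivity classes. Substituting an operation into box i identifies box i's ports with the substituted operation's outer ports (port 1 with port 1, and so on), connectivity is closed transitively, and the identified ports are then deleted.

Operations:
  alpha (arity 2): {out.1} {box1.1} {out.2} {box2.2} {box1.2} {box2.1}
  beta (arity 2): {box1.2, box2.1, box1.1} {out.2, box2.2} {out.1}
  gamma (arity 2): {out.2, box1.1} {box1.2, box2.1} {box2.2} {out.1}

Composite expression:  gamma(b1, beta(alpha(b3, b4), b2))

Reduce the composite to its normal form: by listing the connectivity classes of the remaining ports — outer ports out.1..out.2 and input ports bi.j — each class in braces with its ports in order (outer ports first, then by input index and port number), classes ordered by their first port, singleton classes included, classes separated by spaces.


{out.1} {out.2, b1.1} {b1.2} {b2.1} {b2.2} {b3.1} {b3.2} {b4.1} {b4.2}

Connectivity passes through glued gamma-boundaries; trace each wire chain.
the subtree at alpha composes to {out.1} {out.2} {b3.1} {b3.2} {b4.1} {b4.2} on (b3, b4); out.j = own outer ports
the subtree at beta composes to {out.1} {out.2, b2.2} {b2.1} {b3.1} {b3.2} {b4.1} {b4.2} on (b3, b4, b2); out.j = own outer ports
the subtree at gamma composes to {out.1} {out.2, b1.1} {b1.2} {b2.1} {b2.2} {b3.1} {b3.2} {b4.1} {b4.2} on (b1, b3, b4, b2); out.j = own outer ports


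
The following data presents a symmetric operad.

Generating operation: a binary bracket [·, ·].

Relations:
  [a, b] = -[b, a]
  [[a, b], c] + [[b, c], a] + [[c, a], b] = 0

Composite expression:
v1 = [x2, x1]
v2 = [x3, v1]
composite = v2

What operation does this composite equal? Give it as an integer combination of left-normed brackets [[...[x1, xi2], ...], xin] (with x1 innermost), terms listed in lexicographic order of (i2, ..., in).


[[x1, x2], x3]

Left-normed coefficients sit on the x1-initial expansion words.
Composite bracket: [x3, [x2, x1]]
Under [a, b] = ab - ba we get 4 signed associative words (2^2 = 4).
Collect the words opening with x1:
  sign of x1x2x3 is +1, so it contributes +[[x1, x2], x3]


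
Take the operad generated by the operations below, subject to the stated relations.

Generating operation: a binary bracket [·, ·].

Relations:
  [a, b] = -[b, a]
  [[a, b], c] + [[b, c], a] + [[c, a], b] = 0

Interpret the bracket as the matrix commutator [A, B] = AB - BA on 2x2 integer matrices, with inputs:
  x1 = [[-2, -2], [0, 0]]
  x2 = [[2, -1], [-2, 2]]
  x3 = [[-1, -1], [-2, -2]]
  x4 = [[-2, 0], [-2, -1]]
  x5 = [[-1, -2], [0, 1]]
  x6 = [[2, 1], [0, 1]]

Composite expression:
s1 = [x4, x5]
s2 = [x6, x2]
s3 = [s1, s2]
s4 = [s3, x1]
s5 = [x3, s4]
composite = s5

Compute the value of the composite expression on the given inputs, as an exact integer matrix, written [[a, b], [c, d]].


[[0, 0], [0, 0]]

[x4, x5] = [[-4, 2], [4, 4]]
[x6, x2] = [[-2, -1], [2, 2]]
[[x4, x5], [x6, x2]] = [[8, 16], [0, -8]]
[[[x4, x5], [x6, x2]], x1] = [[0, 0], [0, 0]]
[x3, [[[x4, x5], [x6, x2]], x1]] = [[0, 0], [0, 0]]


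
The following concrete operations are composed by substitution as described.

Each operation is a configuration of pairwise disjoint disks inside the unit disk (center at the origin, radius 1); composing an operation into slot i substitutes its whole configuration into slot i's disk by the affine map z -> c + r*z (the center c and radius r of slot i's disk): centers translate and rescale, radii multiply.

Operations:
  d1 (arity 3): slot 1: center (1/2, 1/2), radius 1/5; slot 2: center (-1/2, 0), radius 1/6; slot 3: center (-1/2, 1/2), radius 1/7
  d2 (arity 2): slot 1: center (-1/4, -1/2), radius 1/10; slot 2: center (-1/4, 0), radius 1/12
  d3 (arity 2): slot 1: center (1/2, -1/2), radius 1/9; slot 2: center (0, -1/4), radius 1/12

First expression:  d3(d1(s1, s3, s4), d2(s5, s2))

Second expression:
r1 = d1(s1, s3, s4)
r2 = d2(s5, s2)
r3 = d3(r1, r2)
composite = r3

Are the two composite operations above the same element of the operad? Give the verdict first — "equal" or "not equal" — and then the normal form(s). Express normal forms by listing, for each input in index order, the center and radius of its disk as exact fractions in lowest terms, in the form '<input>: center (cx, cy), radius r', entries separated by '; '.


In normal form, the first expression is s1: center (5/9, -4/9), radius 1/45; s2: center (-1/48, -1/4), radius 1/144; s3: center (4/9, -1/2), radius 1/54; s4: center (4/9, -4/9), radius 1/63; s5: center (-1/48, -7/24), radius 1/120
In normal form, the second expression is s1: center (5/9, -4/9), radius 1/45; s2: center (-1/48, -1/4), radius 1/144; s3: center (4/9, -1/2), radius 1/54; s4: center (4/9, -4/9), radius 1/63; s5: center (-1/48, -7/24), radius 1/120
Same normal form: equal.

equal — both sides give s1: center (5/9, -4/9), radius 1/45; s2: center (-1/48, -1/4), radius 1/144; s3: center (4/9, -1/2), radius 1/54; s4: center (4/9, -4/9), radius 1/63; s5: center (-1/48, -7/24), radius 1/120


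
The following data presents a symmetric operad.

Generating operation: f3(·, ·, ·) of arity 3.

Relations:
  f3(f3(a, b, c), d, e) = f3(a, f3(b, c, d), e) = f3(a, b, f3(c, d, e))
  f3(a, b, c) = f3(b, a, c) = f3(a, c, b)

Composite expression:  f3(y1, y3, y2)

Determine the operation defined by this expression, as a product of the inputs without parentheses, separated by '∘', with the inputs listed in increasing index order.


Shape and order are irrelevant to f3; the y-input set decides.
f3(y1, y3, y2) unparenthesizes to y1 ∘ y3 ∘ y2
commutativity sorts the factors: y1 ∘ y2 ∘ y3

y1 ∘ y2 ∘ y3


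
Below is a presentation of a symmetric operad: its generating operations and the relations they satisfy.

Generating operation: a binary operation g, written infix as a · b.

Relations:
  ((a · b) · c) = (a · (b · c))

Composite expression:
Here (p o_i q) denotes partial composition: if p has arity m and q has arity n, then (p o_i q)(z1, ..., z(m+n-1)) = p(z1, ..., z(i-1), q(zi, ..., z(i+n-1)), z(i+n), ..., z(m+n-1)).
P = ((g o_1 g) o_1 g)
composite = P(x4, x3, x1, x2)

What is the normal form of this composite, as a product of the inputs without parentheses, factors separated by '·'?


x4 · x3 · x1 · x2


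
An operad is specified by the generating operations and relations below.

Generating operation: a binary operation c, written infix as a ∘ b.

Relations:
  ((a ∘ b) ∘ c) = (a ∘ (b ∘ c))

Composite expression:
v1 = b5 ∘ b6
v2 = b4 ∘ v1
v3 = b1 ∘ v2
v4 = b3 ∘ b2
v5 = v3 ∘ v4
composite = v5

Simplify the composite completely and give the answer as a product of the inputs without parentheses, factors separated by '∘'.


b1 ∘ b4 ∘ b5 ∘ b6 ∘ b3 ∘ b2

All parenthesizations of c agree; list the b-inputs left to right.
(b5 ∘ b6) collapses to b5 ∘ b6
(b4 ∘ (b5 ∘ b6)) collapses to b4 ∘ b5 ∘ b6
(b1 ∘ (b4 ∘ (b5 ∘ b6))) collapses to b1 ∘ b4 ∘ b5 ∘ b6
(b3 ∘ b2) collapses to b3 ∘ b2
((b1 ∘ (b4 ∘ (b5 ∘ b6))) ∘ (b3 ∘ b2)) collapses to b1 ∘ b4 ∘ b5 ∘ b6 ∘ b3 ∘ b2


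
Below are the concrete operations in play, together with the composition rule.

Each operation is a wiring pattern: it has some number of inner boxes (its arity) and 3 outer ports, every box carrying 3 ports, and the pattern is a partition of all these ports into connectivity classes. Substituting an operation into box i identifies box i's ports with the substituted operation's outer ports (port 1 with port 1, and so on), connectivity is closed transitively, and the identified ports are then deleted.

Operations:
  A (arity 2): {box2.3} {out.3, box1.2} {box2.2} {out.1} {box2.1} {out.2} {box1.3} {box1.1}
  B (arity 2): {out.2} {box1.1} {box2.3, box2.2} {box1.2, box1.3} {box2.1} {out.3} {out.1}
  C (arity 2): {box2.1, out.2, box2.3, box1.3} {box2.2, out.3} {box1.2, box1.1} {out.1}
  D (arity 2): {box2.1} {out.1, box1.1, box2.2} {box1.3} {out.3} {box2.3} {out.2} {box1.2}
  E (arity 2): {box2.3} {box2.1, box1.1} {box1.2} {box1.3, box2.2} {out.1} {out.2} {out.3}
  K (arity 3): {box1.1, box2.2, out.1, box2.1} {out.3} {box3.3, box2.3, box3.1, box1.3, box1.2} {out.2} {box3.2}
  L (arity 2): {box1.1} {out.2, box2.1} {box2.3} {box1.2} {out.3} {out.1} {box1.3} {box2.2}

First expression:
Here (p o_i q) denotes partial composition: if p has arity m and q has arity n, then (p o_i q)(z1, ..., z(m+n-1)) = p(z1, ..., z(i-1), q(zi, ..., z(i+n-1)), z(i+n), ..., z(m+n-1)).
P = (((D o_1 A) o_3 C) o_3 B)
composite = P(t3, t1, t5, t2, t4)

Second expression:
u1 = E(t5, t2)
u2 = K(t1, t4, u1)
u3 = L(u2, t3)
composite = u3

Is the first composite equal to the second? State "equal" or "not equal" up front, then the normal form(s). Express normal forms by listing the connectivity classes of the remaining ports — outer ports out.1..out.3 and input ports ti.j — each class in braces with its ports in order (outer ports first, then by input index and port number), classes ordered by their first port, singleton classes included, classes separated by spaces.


not equal: they reduce to {out.1, t4.1, t4.3} {out.2} {out.3} {t1.1} {t1.2} {t1.3} {t2.1} {t2.2, t2.3} {t3.1} {t3.2} {t3.3} {t4.2} {t5.1} {t5.2, t5.3} and {out.1} {out.2, t3.1} {out.3} {t1.1, t4.1, t4.2} {t1.2, t1.3, t4.3} {t2.1, t5.1} {t2.2, t5.3} {t2.3} {t3.2} {t3.3} {t5.2}

The first expression, normalized: {out.1, t4.1, t4.3} {out.2} {out.3} {t1.1} {t1.2} {t1.3} {t2.1} {t2.2, t2.3} {t3.1} {t3.2} {t3.3} {t4.2} {t5.1} {t5.2, t5.3}
The second expression, normalized: {out.1} {out.2, t3.1} {out.3} {t1.1, t4.1, t4.2} {t1.2, t1.3, t4.3} {t2.1, t5.1} {t2.2, t5.3} {t2.3} {t3.2} {t3.3} {t5.2}
Different reductions; not equal.


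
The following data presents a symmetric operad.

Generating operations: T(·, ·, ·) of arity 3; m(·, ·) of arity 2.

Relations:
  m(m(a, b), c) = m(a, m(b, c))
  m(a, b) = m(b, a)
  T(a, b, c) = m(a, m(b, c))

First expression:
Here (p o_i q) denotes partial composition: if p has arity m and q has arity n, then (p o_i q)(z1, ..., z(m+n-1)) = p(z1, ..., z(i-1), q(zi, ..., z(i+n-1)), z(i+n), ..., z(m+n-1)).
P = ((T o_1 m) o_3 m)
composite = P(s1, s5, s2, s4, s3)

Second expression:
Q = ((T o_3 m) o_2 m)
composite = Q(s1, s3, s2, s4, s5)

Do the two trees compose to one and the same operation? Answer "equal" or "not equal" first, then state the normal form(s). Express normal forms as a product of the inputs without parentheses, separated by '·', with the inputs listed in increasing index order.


equal: each reduces to s1 · s2 · s3 · s4 · s5


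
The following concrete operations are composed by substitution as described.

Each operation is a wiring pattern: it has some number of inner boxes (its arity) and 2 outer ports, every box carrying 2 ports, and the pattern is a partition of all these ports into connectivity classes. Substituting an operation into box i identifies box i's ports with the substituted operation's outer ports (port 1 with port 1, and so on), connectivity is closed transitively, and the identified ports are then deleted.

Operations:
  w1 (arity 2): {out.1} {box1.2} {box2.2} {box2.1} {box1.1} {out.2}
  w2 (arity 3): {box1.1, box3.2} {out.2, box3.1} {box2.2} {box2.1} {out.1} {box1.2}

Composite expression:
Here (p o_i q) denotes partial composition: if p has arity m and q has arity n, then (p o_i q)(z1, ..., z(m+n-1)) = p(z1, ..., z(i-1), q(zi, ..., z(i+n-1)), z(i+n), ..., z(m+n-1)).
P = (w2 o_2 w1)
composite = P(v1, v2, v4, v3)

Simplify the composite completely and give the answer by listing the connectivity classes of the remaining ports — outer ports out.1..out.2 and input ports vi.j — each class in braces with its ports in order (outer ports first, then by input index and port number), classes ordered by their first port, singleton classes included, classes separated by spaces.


Treat the ports identified at w2 as solder joints: merge, then drop.
w1 over (v2, v4) gives {out.1} {out.2} {v2.1} {v2.2} {v4.1} {v4.2}, out.j being that stage's outer ports
w2 over (v1, v2, v4, v3) gives {out.1} {out.2, v3.1} {v1.1, v3.2} {v1.2} {v2.1} {v2.2} {v4.1} {v4.2}, out.j being that stage's outer ports

{out.1} {out.2, v3.1} {v1.1, v3.2} {v1.2} {v2.1} {v2.2} {v4.1} {v4.2}


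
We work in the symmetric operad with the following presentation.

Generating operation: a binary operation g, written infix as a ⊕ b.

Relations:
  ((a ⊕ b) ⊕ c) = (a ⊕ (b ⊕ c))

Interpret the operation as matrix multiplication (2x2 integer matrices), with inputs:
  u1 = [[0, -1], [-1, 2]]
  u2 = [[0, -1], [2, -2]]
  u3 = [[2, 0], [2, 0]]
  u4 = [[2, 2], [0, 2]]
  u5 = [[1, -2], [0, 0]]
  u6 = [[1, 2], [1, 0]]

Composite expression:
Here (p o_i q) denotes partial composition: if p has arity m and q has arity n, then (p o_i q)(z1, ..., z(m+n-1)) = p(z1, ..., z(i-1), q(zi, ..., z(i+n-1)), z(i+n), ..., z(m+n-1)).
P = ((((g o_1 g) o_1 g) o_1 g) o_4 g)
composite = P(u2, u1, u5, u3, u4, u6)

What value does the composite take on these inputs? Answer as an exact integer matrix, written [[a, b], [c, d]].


[[-8, -8], [-16, -16]]


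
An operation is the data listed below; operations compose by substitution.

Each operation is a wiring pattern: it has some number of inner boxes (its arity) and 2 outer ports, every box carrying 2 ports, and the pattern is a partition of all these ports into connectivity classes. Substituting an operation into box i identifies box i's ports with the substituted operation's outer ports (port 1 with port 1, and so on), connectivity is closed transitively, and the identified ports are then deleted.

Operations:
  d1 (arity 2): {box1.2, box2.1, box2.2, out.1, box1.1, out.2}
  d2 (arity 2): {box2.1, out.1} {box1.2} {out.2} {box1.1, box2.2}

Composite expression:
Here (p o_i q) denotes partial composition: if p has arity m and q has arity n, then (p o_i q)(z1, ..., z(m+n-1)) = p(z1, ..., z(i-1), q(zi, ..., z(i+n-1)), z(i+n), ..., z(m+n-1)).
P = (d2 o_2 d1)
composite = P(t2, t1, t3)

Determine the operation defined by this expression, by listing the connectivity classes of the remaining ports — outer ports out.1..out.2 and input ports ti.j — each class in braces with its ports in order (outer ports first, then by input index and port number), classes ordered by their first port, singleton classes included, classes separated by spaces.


{out.1, t1.1, t1.2, t2.1, t3.1, t3.2} {out.2} {t2.2}

Reachability decides: close wires over d2-identified ports.
d1 over (t1, t3) gives {out.1, out.2, t1.1, t1.2, t3.1, t3.2}, out.j being that stage's outer ports
d2 over (t2, t1, t3) gives {out.1, t1.1, t1.2, t2.1, t3.1, t3.2} {out.2} {t2.2}, out.j being that stage's outer ports


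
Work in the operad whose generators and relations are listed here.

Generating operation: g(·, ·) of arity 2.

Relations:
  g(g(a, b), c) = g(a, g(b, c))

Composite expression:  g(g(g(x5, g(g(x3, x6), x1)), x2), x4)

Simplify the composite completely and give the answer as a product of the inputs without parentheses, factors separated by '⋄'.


x5 ⋄ x3 ⋄ x6 ⋄ x1 ⋄ x2 ⋄ x4

Under associativity of g, the answer is the x's in reading order.
g(x3, x6) flattens to x3 ⋄ x6
g(g(x3, x6), x1) flattens to x3 ⋄ x6 ⋄ x1
g(x5, g(g(x3, x6), x1)) flattens to x5 ⋄ x3 ⋄ x6 ⋄ x1
g(g(x5, g(g(x3, x6), x1)), x2) flattens to x5 ⋄ x3 ⋄ x6 ⋄ x1 ⋄ x2
g(g(g(x5, g(g(x3, x6), x1)), x2), x4) flattens to x5 ⋄ x3 ⋄ x6 ⋄ x1 ⋄ x2 ⋄ x4


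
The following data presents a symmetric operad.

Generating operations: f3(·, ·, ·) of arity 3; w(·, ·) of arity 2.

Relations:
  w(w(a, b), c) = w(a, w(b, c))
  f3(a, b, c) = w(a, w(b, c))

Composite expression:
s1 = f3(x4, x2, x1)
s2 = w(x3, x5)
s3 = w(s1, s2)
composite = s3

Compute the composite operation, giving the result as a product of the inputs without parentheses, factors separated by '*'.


x4 * x2 * x1 * x3 * x5

The w-tree's shape is irrelevant; the x-reading-order decides.
f3(x4, x2, x1) unparenthesizes to x4 * x2 * x1
w(x3, x5) unparenthesizes to x3 * x5
w(f3(x4, x2, x1), w(x3, x5)) unparenthesizes to x4 * x2 * x1 * x3 * x5


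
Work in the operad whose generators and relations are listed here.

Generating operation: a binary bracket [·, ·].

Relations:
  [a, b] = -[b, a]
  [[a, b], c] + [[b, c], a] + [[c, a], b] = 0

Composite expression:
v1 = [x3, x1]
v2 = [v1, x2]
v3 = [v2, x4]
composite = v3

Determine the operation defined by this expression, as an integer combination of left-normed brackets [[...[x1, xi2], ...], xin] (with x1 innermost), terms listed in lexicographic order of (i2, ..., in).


Left-normed coefficients sit on the x1-initial expansion words.
Composite bracket: [[[x3, x1], x2], x4]
Each bracket splits as ab - ba, giving 8 signed words (2^3 = 8).
Collect the words opening with x1:
  the word x1x3x2x4 carries sign -1 and contributes -[[[x1, x3], x2], x4]

-[[[x1, x3], x2], x4]


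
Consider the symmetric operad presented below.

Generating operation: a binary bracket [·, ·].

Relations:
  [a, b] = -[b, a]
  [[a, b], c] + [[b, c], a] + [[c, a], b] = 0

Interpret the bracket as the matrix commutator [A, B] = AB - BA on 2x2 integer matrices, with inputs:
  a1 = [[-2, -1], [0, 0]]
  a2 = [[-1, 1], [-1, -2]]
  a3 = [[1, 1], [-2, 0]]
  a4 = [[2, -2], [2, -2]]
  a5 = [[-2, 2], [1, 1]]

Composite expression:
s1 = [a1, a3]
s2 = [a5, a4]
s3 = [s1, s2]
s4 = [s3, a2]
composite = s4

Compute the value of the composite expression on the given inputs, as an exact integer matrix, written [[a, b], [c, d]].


[[84, -40], [-124, -84]]
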